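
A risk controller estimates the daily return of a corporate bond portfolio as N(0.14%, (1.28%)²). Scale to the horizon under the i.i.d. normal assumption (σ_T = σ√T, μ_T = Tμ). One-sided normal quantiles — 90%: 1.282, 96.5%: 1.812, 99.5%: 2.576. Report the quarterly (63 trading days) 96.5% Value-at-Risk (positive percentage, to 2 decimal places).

σ_{63d} = 1.28% × √63 = 10.160%; μ_{63d} = 63 × 0.14% = 8.820%.
VaR = −(8.820%) + 1.812 × 10.160% = 9.590%.

9.59%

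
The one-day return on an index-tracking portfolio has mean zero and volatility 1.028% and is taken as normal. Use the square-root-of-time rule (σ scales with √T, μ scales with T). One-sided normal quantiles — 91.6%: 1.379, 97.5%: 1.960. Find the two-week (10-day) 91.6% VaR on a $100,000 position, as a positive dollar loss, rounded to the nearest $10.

$4,480

σ_{10d} = 1.028% × √10 = 3.251%.
VaR = 1.379 × 3.251% = 4.483%.
On $100,000: 0.04483 × $100,000 = $4,483.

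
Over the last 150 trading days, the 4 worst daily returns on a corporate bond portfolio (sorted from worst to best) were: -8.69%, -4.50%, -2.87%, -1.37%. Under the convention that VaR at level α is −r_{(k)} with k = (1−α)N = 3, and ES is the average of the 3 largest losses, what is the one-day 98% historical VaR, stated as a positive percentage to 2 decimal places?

2.87%

k = 3; the 3rd lowest return is -2.87%, so VaR = 2.87%.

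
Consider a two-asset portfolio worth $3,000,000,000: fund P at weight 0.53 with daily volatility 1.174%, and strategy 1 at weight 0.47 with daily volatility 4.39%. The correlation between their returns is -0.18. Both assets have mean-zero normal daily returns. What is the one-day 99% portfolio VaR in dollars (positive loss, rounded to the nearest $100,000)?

$142,700,000

σ_p² = 0.53²·1.174² + 0.47²·4.39² + 2·-0.18·0.53·0.47·1.174·4.39 = 4.1822 (%²).
σ_p = √4.1822 = 2.045%.
At 99%, z = 2.326.
VaR = 2.326 × 2.045% = 4.757%; on $3,000,000,000 that is $142,710,000.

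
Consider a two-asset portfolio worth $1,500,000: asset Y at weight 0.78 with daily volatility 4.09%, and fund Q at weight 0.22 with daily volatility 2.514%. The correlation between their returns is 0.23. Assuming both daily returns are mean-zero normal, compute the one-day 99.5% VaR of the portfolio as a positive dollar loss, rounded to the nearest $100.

$129,900

σ_p² = 0.78²·4.09² + 0.22²·2.514² + 2·0.23·0.78·0.22·4.09·2.514 = 11.2949 (%²).
σ_p = √11.2949 = 3.361%.
At 99.5%, z = 2.576.
VaR = 2.576 × 3.361% = 8.658%; on $1,500,000 that is $129,870.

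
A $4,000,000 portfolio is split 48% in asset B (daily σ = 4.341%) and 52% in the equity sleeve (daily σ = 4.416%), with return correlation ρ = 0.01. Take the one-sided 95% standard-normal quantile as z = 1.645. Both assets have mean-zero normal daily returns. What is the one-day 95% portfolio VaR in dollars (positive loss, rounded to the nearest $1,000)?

$205,000

σ_p² = 0.48²·4.341² + 0.52²·4.416² + 2·0.01·0.48·0.52·4.341·4.416 = 9.7105 (%²).
σ_p = √9.7105 = 3.116%.
VaR = 1.645 × 3.116% = 5.126%; on $4,000,000 that is $205,040.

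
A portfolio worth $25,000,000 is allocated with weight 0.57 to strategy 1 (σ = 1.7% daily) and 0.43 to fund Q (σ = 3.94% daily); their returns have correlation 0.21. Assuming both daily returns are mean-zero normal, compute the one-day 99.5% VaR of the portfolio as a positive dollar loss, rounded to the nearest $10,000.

σ_p² = 0.57²·1.7² + 0.43²·3.94² + 2·0.21·0.57·0.43·1.7·3.94 = 4.4988 (%²).
σ_p = √4.4988 = 2.121%.
At 99.5%, z = 2.576.
VaR = 2.576 × 2.121% = 5.464%; on $25,000,000 that is $1,366,000.

$1,370,000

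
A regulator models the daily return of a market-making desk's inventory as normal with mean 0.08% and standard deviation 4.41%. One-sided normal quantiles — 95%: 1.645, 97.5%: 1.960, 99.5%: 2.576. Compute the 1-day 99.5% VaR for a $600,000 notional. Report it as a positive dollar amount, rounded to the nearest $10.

$67,680

VaR = −μ + z·σ = −(0.08%) + 2.576 × 4.41% = 11.280%.
On $600,000: 0.11280 × $600,000 = $67,680.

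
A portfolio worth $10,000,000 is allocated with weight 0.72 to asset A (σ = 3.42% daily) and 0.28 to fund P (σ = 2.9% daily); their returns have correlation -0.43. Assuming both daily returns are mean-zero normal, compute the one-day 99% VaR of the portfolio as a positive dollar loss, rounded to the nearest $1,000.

$520,000

σ_p² = 0.72²·3.42² + 0.28²·2.9² + 2·-0.43·0.72·0.28·3.42·2.9 = 5.0032 (%²).
σ_p = √5.0032 = 2.237%.
At 99%, z = 2.326.
VaR = 2.326 × 2.237% = 5.203%; on $10,000,000 that is $520,300.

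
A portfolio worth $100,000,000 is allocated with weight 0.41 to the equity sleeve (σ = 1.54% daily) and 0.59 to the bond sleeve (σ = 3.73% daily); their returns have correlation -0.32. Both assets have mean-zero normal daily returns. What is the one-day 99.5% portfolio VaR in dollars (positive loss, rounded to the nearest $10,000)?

$5,370,000

σ_p² = 0.41²·1.54² + 0.59²·3.73² + 2·-0.32·0.41·0.59·1.54·3.73 = 4.3525 (%²).
σ_p = √4.3525 = 2.086%.
At 99.5%, z = 2.576.
VaR = 2.576 × 2.086% = 5.374%; on $100,000,000 that is $5,374,000.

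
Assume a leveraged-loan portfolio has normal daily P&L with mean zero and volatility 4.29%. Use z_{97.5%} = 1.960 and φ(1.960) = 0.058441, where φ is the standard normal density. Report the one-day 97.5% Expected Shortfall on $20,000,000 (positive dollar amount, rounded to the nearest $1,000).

$2,006,000

Tail multiplier: φ(z)/(1−α) = 0.058441 / 0.025 = 2.338.
ES = 4.29% × 2.338 = 10.030%.
On $20,000,000: 0.10030 × $20,000,000 = $2,006,000.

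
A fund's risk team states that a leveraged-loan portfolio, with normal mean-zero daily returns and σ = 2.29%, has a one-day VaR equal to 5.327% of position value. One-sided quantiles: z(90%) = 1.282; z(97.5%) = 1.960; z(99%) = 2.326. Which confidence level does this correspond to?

Implied z = VaR/σ = 5.327 / 2.29 = 2.326.
This matches z(99%) = 2.326.

99%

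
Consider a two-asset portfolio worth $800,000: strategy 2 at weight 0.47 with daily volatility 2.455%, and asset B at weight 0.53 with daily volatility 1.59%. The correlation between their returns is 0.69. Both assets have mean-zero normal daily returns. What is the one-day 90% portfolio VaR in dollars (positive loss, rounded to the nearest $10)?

σ_p² = 0.47²·2.455² + 0.53²·1.59² + 2·0.69·0.47·0.53·2.455·1.59 = 3.3834 (%²).
σ_p = √3.3834 = 1.839%.
At 90%, z = 1.282.
VaR = 1.282 × 1.839% = 2.358%; on $800,000 that is $18,864.

$18,860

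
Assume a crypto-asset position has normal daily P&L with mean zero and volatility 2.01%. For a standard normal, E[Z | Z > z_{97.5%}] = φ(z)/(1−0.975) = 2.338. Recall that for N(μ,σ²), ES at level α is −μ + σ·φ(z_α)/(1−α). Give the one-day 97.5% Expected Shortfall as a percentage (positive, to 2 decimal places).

4.70%

ES = 2.01% × 2.338 = 4.699%.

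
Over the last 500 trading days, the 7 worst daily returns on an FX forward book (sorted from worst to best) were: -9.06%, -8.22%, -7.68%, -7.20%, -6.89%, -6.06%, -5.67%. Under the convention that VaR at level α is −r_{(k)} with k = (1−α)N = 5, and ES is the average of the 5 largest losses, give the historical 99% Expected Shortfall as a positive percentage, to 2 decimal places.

7.81%

The 5 worst returns sum to -39.05%.
ES = −(-39.05%) / 5 = 7.81%.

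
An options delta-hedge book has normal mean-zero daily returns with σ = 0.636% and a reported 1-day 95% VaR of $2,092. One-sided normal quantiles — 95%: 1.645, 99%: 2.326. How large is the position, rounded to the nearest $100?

VaR as a fraction of value: z·σ = 1.645 × 0.636% = 1.04622%.
Position = $2,092 / 0.0104622 = $199,958.

$200,000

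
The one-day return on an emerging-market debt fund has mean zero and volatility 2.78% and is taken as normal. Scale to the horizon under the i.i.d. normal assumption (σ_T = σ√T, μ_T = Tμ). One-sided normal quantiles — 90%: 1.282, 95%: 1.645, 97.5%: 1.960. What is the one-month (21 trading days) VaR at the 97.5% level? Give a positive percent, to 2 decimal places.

24.97%

σ_{21d} = 2.78% × √21 = 12.740%.
VaR = 1.960 × 12.740% = 24.970%.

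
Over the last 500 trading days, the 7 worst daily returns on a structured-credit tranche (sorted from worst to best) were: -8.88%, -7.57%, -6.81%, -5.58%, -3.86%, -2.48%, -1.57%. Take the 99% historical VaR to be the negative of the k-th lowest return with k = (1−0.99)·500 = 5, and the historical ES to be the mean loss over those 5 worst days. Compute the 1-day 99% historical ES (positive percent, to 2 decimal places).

The 5 worst returns sum to -32.70%.
ES = −(-32.70%) / 5 = 6.54%.

6.54%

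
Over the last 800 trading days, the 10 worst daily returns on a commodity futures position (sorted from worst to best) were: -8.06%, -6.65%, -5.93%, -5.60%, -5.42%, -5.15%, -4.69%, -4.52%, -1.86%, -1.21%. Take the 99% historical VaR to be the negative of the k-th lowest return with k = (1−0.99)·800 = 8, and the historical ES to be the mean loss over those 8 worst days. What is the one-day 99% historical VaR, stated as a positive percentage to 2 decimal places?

4.52%

k = 8; the 8th lowest return is -4.52%, so VaR = 4.52%.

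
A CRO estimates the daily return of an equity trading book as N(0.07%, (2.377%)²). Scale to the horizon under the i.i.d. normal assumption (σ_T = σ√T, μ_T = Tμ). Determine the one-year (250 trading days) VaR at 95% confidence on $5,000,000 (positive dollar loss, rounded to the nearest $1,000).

$2,216,000

At 95%, z = 1.645.
σ_{250d} = 2.377% × √250 = 37.584%; μ_{250d} = 250 × 0.07% = 17.500%.
VaR = −(17.500%) + 1.645 × 37.584% = 44.326%.
On $5,000,000: 0.44326 × $5,000,000 = $2,216,300.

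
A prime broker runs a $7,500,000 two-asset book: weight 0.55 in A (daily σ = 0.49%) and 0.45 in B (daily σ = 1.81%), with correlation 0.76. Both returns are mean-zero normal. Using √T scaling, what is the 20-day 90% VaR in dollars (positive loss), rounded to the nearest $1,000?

σ_p = √(0.55²·0.49² + 0.45²·1.81² + 2·0.76·0.55·0.45·0.49·1.81) = 1.034%.
σ_{20d} = 1.034% × √20 = 4.624%.
z(90%) = 1.282.
VaR = 1.282 × 4.624% = 5.928%; on $7,500,000 that is $444,600.

$445,000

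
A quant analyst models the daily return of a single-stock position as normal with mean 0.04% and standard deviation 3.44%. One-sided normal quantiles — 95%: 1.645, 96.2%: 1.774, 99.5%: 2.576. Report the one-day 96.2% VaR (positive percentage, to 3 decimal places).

6.063%

VaR = −μ + z·σ = −(0.04%) + 1.774 × 3.44% = 6.063%.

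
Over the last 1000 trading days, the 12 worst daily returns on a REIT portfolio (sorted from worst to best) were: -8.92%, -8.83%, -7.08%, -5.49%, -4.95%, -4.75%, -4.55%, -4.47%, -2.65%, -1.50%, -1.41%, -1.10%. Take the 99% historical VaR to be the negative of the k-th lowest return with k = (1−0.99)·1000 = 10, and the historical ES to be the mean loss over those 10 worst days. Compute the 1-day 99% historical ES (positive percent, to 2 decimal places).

5.32%

The 10 worst returns sum to -53.19%.
ES = −(-53.19%) / 10 = 5.319% ≈ 5.32%.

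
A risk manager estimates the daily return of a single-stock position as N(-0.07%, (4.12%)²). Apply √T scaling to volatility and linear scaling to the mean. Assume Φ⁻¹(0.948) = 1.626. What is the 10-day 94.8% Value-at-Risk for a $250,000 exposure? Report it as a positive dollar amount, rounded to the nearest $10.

$54,710

σ_{10d} = 4.12% × √10 = 13.029%; μ_{10d} = 10 × -0.07% = -0.700%.
VaR = −(-0.700%) + 1.626 × 13.029% = 21.885%.
On $250,000: 0.21885 × $250,000 = $54,713.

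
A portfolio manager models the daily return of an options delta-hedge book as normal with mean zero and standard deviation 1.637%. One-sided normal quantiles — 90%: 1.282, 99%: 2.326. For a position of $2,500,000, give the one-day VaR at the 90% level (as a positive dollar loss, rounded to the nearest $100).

VaR = z·σ = 1.282 × 1.637% = 2.099%.
On $2,500,000: 0.02099 × $2,500,000 = $52,475.

$52,500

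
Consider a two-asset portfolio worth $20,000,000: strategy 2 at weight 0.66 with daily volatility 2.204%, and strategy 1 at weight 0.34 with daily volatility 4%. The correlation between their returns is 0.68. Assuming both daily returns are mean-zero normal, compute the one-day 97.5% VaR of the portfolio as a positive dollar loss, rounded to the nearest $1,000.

σ_p² = 0.66²·2.204² + 0.34²·4² + 2·0.68·0.66·0.34·2.204·4 = 6.6561 (%²).
σ_p = √6.6561 = 2.580%.
At 97.5%, z = 1.960.
VaR = 1.960 × 2.580% = 5.057%; on $20,000,000 that is $1,011,400.

$1,011,000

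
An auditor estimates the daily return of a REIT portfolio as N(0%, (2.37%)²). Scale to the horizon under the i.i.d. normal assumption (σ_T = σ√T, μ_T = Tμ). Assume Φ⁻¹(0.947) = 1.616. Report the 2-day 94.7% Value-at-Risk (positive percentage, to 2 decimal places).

σ_{2d} = 2.37% × √2 = 3.352%.
VaR = 1.616 × 3.352% = 5.417%.

5.42%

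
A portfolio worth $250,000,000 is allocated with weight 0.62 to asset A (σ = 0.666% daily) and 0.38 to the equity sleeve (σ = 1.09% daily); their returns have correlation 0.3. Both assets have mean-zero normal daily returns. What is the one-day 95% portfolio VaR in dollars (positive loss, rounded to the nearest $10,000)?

$2,740,000

σ_p² = 0.62²·0.666² + 0.38²·1.09² + 2·0.3·0.62·0.38·0.666·1.09 = 0.4447 (%²).
σ_p = √0.4447 = 0.667%.
At 95%, z = 1.645.
VaR = 1.645 × 0.667% = 1.097%; on $250,000,000 that is $2,742,500.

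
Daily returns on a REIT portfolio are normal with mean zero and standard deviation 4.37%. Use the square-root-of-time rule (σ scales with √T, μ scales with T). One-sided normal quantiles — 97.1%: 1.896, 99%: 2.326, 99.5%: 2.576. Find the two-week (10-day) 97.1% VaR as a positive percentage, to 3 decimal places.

26.201%

σ_{10d} = 4.37% × √10 = 13.819%.
VaR = 1.896 × 13.819% = 26.201%.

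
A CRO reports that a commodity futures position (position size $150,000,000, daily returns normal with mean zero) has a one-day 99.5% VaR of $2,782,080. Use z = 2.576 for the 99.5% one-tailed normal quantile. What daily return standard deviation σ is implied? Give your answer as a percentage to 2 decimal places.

0.72%

VaR as a fraction: $2,782,080 / $150,000,000 = 1.855%.
σ = VaR / z = 1.855% / 2.576 = 0.720%.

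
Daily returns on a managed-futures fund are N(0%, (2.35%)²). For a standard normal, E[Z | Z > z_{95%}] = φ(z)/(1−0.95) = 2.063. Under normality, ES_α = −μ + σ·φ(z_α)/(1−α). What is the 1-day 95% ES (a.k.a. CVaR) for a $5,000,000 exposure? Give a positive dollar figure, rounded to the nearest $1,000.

$242,000

ES = 2.35% × 2.063 = 4.848%.
On $5,000,000: 0.04848 × $5,000,000 = $242,400.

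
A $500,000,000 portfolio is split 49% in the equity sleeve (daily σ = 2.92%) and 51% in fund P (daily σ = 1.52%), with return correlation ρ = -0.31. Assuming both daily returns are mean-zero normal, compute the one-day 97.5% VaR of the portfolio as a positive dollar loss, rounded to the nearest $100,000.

$13,700,000

σ_p² = 0.49²·2.92² + 0.51²·1.52² + 2·-0.31·0.49·0.51·2.92·1.52 = 1.9604 (%²).
σ_p = √1.9604 = 1.400%.
At 97.5%, z = 1.960.
VaR = 1.960 × 1.400% = 2.744%; on $500,000,000 that is $13,720,000.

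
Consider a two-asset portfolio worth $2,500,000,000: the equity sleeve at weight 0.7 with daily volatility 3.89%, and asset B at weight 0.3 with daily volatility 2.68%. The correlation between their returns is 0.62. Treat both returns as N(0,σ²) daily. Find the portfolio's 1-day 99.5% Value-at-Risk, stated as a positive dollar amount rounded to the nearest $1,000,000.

σ_p² = 0.7²·3.89² + 0.3²·2.68² + 2·0.62·0.7·0.3·3.89·2.68 = 10.7759 (%²).
σ_p = √10.7759 = 3.283%.
At 99.5%, z = 2.576.
VaR = 2.576 × 3.283% = 8.457%; on $2,500,000,000 that is $211,425,000.

$211,000,000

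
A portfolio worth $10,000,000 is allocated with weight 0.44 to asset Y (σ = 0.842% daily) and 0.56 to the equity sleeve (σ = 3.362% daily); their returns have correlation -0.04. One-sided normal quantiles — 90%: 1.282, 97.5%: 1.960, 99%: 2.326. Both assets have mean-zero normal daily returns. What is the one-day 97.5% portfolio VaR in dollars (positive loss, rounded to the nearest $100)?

σ_p² = 0.44²·0.842² + 0.56²·3.362² + 2·-0.04·0.44·0.56·0.842·3.362 = 3.6261 (%²).
σ_p = √3.6261 = 1.904%.
VaR = 1.960 × 1.904% = 3.732%; on $10,000,000 that is $373,200.

$373,200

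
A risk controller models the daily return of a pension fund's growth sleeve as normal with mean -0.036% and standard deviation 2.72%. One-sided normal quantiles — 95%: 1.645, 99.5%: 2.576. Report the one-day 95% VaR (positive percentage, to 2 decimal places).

4.51%

VaR = −μ + z·σ = −(-0.036%) + 1.645 × 2.72% = 4.510%.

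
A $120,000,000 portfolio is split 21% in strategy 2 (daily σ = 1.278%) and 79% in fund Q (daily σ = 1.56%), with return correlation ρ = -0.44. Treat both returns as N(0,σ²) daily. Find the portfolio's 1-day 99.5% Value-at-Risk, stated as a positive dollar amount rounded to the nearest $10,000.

σ_p² = 0.21²·1.278² + 0.79²·1.56² + 2·-0.44·0.21·0.79·1.278·1.56 = 1.2998 (%²).
σ_p = √1.2998 = 1.140%.
At 99.5%, z = 2.576.
VaR = 2.576 × 1.140% = 2.937%; on $120,000,000 that is $3,524,400.

$3,520,000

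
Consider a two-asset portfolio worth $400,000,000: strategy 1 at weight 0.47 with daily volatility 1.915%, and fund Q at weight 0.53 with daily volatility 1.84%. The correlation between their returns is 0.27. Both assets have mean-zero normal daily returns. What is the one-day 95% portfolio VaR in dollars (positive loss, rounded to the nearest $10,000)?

σ_p² = 0.47²·1.915² + 0.53²·1.84² + 2·0.27·0.47·0.53·1.915·1.84 = 2.2351 (%²).
σ_p = √2.2351 = 1.495%.
At 95%, z = 1.645.
VaR = 1.645 × 1.495% = 2.459%; on $400,000,000 that is $9,836,000.

$9,840,000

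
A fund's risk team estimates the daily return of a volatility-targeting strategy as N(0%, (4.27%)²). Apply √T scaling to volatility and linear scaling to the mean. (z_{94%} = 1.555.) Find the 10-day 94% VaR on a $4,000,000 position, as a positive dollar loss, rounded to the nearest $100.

$839,900

σ_{10d} = 4.27% × √10 = 13.503%.
VaR = 1.555 × 13.503% = 20.997%.
On $4,000,000: 0.20997 × $4,000,000 = $839,880.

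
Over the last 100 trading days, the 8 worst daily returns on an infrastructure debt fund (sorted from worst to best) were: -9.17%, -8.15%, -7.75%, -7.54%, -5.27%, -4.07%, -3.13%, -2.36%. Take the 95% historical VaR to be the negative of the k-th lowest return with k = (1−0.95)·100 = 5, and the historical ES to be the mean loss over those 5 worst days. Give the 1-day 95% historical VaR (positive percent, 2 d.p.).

5.27%

k = 5; the 5th lowest return is -5.27%, so VaR = 5.27%.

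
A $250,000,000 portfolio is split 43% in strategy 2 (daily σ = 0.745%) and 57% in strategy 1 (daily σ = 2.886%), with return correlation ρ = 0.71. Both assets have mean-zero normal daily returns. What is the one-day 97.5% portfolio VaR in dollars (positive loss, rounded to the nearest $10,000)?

$9,240,000

σ_p² = 0.43²·0.745² + 0.57²·2.886² + 2·0.71·0.43·0.57·0.745·2.886 = 3.5570 (%²).
σ_p = √3.5570 = 1.886%.
At 97.5%, z = 1.960.
VaR = 1.960 × 1.886% = 3.697%; on $250,000,000 that is $9,242,500.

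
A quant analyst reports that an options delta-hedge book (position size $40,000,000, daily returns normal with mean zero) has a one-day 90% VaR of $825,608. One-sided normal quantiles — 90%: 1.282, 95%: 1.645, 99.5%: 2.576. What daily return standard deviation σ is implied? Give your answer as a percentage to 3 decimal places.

1.610%

VaR as a fraction: $825,608 / $40,000,000 = 2.064%.
σ = VaR / z = 2.064% / 1.282 = 1.610%.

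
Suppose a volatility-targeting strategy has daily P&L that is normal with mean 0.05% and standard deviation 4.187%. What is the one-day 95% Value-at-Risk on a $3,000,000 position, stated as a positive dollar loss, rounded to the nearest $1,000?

$205,000

At 95% one-sided, z = 1.645.
VaR = −μ + z·σ = −(0.05%) + 1.645 × 4.187% = 6.838%.
On $3,000,000: 0.06838 × $3,000,000 = $205,140.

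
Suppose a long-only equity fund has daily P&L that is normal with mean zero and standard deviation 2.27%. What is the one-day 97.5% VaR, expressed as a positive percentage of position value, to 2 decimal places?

4.45%

At 97.5% one-sided, z = 1.960.
VaR = z·σ = 1.960 × 2.27% = 4.449%.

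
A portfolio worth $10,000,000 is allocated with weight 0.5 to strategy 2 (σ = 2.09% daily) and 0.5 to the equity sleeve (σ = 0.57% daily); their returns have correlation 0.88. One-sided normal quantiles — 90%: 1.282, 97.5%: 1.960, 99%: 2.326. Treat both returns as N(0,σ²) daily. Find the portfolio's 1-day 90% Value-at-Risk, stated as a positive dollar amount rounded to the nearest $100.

$167,000

σ_p² = 0.5²·2.09² + 0.5²·0.57² + 2·0.88·0.5·0.5·2.09·0.57 = 1.6974 (%²).
σ_p = √1.6974 = 1.303%.
VaR = 1.282 × 1.303% = 1.670%; on $10,000,000 that is $167,000.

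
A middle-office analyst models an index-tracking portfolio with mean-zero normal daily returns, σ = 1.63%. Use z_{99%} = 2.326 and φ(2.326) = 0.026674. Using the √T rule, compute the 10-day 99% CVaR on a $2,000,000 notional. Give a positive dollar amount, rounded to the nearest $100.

$275,000

σ_{10d} = 1.63% × √10 = 5.155%.
ES multiplier = φ(z)/(1−α) = 0.026674/0.01 = 2.667.
ES = 5.155% × 2.667 = 13.748%; on $2,000,000: $274,960.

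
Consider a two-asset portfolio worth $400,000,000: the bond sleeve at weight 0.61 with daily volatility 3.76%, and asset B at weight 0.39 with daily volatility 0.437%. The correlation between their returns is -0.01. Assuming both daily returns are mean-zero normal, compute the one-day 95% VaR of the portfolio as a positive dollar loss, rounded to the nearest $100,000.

$15,100,000

σ_p² = 0.61²·3.76² + 0.39²·0.437² + 2·-0.01·0.61·0.39·3.76·0.437 = 5.2818 (%²).
σ_p = √5.2818 = 2.298%.
At 95%, z = 1.645.
VaR = 1.645 × 2.298% = 3.780%; on $400,000,000 that is $15,120,000.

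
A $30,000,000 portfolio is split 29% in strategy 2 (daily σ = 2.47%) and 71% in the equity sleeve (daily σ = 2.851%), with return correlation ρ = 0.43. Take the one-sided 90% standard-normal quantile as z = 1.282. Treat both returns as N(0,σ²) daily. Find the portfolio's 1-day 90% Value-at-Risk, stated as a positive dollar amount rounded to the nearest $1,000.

$931,000

σ_p² = 0.29²·2.47² + 0.71²·2.851² + 2·0.43·0.29·0.71·2.47·2.851 = 5.8575 (%²).
σ_p = √5.8575 = 2.420%.
VaR = 1.282 × 2.420% = 3.102%; on $30,000,000 that is $930,600.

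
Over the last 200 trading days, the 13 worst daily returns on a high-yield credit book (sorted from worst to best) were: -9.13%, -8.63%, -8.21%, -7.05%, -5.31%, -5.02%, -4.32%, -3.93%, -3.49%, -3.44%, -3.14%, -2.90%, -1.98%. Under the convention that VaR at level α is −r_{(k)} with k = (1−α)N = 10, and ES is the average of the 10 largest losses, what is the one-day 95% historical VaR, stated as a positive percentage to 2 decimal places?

3.44%

k = 10; the 10th lowest return is -3.44%, so VaR = 3.44%.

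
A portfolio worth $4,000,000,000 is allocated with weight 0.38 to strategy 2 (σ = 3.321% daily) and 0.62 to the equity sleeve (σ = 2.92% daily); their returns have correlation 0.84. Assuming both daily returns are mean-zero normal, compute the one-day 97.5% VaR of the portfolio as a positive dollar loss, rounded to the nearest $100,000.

σ_p² = 0.38²·3.321² + 0.62²·2.92² + 2·0.84·0.38·0.62·3.321·2.92 = 8.7084 (%²).
σ_p = √8.7084 = 2.951%.
At 97.5%, z = 1.960.
VaR = 1.960 × 2.951% = 5.784%; on $4,000,000,000 that is $231,360,000.

$231,400,000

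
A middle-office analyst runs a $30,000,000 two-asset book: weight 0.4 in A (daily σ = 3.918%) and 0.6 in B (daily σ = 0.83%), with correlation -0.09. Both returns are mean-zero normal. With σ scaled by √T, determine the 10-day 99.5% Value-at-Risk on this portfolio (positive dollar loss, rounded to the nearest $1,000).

σ_p = √(0.4²·3.918² + 0.6²·0.83² + 2·-0.09·0.4·0.6·3.918·0.83) = 1.601%.
σ_{10d} = 1.601% × √10 = 5.063%.
z(99.5%) = 2.576.
VaR = 2.576 × 5.063% = 13.042%; on $30,000,000 that is $3,912,600.

$3,913,000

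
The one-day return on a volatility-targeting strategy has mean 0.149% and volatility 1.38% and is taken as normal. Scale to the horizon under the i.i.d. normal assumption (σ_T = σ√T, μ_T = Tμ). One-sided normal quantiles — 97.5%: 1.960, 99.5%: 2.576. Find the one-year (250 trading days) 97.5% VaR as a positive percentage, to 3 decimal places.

5.517%

σ_{250d} = 1.38% × √250 = 21.820%; μ_{250d} = 250 × 0.149% = 37.250%.
VaR = −(37.250%) + 1.960 × 21.820% = 5.517%.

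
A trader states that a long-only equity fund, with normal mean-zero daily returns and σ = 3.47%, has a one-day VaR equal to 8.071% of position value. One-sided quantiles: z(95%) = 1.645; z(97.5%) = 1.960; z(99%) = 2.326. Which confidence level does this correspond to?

99%

Implied z = VaR/σ = 8.071 / 3.47 = 2.326.
This matches z(99%) = 2.326.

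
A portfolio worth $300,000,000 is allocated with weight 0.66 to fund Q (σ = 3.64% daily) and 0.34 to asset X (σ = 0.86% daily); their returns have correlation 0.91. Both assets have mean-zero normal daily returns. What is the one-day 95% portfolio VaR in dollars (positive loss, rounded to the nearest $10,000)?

σ_p² = 0.66²·3.64² + 0.34²·0.86² + 2·0.91·0.66·0.34·3.64·0.86 = 7.1355 (%²).
σ_p = √7.1355 = 2.671%.
At 95%, z = 1.645.
VaR = 1.645 × 2.671% = 4.394%; on $300,000,000 that is $13,182,000.

$13,180,000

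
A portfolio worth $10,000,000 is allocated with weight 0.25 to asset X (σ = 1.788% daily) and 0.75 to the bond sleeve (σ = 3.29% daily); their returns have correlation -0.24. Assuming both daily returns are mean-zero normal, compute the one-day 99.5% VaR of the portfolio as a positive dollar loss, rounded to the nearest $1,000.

$618,000

σ_p² = 0.25²·1.788² + 0.75²·3.29² + 2·-0.24·0.25·0.75·1.788·3.29 = 5.7589 (%²).
σ_p = √5.7589 = 2.400%.
At 99.5%, z = 2.576.
VaR = 2.576 × 2.400% = 6.182%; on $10,000,000 that is $618,200.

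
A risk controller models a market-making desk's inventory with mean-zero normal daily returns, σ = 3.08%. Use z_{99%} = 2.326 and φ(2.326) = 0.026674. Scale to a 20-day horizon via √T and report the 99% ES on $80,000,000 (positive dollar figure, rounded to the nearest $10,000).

$29,390,000

σ_{20d} = 3.08% × √20 = 13.774%.
ES multiplier = φ(z)/(1−α) = 0.026674/0.01 = 2.667.
ES = 13.774% × 2.667 = 36.735%; on $80,000,000: $29,388,000.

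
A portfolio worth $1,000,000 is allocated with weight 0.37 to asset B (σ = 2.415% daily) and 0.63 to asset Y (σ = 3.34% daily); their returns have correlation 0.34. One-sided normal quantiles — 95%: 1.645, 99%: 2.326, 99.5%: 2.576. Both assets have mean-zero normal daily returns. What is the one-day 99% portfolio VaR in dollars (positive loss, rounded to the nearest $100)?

σ_p² = 0.37²·2.415² + 0.63²·3.34² + 2·0.34·0.37·0.63·2.415·3.34 = 6.5046 (%²).
σ_p = √6.5046 = 2.550%.
VaR = 2.326 × 2.550% = 5.931%; on $1,000,000 that is $59,310.

$59,300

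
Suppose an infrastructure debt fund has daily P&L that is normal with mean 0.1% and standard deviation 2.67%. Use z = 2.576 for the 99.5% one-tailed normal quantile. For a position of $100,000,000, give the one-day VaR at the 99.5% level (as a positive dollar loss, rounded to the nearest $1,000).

VaR = −μ + z·σ = −(0.1%) + 2.576 × 2.67% = 6.778%.
On $100,000,000: 0.06778 × $100,000,000 = $6,778,000.

$6,778,000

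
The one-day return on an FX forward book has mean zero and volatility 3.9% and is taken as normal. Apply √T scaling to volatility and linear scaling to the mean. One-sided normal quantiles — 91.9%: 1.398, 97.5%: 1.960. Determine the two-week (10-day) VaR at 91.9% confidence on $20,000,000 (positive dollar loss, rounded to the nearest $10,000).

σ_{10d} = 3.9% × √10 = 12.333%.
VaR = 1.398 × 12.333% = 17.242%.
On $20,000,000: 0.17242 × $20,000,000 = $3,448,400.

$3,450,000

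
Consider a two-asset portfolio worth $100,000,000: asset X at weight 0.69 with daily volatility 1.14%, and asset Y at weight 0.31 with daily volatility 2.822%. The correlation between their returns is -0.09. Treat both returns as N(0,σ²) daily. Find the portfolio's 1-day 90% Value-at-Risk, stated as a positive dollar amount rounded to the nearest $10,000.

$1,440,000

σ_p² = 0.69²·1.14² + 0.31²·2.822² + 2·-0.09·0.69·0.31·1.14·2.822 = 1.2602 (%²).
σ_p = √1.2602 = 1.123%.
At 90%, z = 1.282.
VaR = 1.282 × 1.123% = 1.440%; on $100,000,000 that is $1,440,000.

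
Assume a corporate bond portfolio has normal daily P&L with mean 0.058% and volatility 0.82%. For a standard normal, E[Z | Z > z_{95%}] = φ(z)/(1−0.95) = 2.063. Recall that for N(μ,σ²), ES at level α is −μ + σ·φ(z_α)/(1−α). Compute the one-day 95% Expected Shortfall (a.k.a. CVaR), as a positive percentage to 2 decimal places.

ES = −(0.058%) + 0.82% × 2.063 = 1.634%.

1.63%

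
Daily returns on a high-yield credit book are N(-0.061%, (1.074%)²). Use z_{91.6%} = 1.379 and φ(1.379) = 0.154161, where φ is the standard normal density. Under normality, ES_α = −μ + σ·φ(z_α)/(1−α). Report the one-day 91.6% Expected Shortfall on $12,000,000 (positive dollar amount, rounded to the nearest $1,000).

$244,000

Tail multiplier: φ(z)/(1−α) = 0.154161 / 0.084 = 1.835.
ES = −(-0.061%) + 1.074% × 1.835 = 2.032%.
On $12,000,000: 0.02032 × $12,000,000 = $243,840.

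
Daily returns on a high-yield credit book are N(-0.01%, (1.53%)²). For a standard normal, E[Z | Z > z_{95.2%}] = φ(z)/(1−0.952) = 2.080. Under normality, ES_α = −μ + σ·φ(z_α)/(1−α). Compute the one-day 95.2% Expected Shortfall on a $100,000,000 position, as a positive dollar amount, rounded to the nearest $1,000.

ES = −(-0.01%) + 1.53% × 2.080 = 3.192%.
On $100,000,000: 0.03192 × $100,000,000 = $3,192,000.

$3,192,000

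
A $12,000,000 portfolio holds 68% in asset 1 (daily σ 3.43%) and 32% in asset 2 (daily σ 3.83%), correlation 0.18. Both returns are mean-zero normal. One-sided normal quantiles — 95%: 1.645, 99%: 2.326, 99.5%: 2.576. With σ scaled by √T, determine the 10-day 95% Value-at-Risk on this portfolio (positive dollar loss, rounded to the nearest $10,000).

σ_p = √(0.68²·3.43² + 0.32²·3.83² + 2·0.18·0.68·0.32·3.43·3.83) = 2.823%.
σ_{10d} = 2.823% × √10 = 8.927%.
VaR = 1.645 × 8.927% = 14.685%; on $12,000,000 that is $1,762,200.

$1,760,000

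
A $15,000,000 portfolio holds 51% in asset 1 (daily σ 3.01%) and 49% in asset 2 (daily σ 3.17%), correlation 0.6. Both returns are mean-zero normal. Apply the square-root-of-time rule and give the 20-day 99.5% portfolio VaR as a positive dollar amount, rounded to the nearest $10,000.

σ_p = √(0.51²·3.01² + 0.49²·3.17² + 2·0.6·0.51·0.49·3.01·3.17) = 2.762%.
σ_{20d} = 2.762% × √20 = 12.352%.
z(99.5%) = 2.576.
VaR = 2.576 × 12.352% = 31.819%; on $15,000,000 that is $4,772,850.

$4,770,000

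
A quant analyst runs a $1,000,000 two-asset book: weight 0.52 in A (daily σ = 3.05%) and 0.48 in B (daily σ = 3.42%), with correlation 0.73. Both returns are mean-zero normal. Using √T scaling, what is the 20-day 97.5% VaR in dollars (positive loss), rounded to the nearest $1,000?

$263,000

σ_p = √(0.52²·3.05² + 0.48²·3.42² + 2·0.73·0.52·0.48·3.05·3.42) = 3.002%.
σ_{20d} = 3.002% × √20 = 13.425%.
z(97.5%) = 1.960.
VaR = 1.960 × 13.425% = 26.313%; on $1,000,000 that is $263,130.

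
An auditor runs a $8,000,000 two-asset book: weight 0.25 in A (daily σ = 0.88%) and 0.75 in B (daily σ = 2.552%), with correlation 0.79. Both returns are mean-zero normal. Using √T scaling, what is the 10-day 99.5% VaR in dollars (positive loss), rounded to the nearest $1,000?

σ_p = √(0.25²·0.88² + 0.75²·2.552² + 2·0.79·0.25·0.75·0.88·2.552) = 2.092%.
σ_{10d} = 2.092% × √10 = 6.615%.
z(99.5%) = 2.576.
VaR = 2.576 × 6.615% = 17.040%; on $8,000,000 that is $1,363,200.

$1,363,000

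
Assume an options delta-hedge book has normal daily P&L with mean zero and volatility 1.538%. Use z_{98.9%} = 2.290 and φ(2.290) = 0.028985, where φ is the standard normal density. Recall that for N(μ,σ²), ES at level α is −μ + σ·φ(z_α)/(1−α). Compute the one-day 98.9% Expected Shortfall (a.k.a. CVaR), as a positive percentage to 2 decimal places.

4.05%

Tail multiplier: φ(z)/(1−α) = 0.028985 / 0.011 = 2.635.
ES = 1.538% × 2.635 = 4.053%.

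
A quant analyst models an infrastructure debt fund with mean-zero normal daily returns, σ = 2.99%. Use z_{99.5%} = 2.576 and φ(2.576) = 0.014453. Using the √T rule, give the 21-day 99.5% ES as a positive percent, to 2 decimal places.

σ_{21d} = 2.99% × √21 = 13.702%.
ES multiplier = φ(z)/(1−α) = 0.014453/0.005 = 2.891.
ES = 13.702% × 2.891 = 39.612%.

39.61%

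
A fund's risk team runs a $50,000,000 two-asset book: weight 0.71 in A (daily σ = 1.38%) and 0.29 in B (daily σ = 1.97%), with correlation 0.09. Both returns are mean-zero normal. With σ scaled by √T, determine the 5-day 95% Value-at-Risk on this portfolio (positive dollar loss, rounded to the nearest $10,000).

$2,170,000

σ_p = √(0.71²·1.38² + 0.29²·1.97² + 2·0.09·0.71·0.29·1.38·1.97) = 1.178%.
σ_{5d} = 1.178% × √5 = 2.634%.
z(95%) = 1.645.
VaR = 1.645 × 2.634% = 4.333%; on $50,000,000 that is $2,166,500.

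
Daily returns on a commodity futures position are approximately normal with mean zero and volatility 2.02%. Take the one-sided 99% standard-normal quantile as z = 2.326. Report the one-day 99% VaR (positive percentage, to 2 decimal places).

VaR = z·σ = 2.326 × 2.02% = 4.699%.

4.70%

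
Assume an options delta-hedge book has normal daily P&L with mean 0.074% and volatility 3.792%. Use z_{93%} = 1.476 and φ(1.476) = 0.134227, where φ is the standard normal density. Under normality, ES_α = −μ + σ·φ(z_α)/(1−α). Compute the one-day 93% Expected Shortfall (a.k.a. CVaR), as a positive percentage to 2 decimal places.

Tail multiplier: φ(z)/(1−α) = 0.134227 / 0.07 = 1.918.
ES = −(0.074%) + 3.792% × 1.918 = 7.199%.

7.20%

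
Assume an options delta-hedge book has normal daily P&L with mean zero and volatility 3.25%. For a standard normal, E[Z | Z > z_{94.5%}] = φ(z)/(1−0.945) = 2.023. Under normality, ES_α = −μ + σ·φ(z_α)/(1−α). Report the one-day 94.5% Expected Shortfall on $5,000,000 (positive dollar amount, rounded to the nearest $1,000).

$329,000

ES = 3.25% × 2.023 = 6.575%.
On $5,000,000: 0.06575 × $5,000,000 = $328,750.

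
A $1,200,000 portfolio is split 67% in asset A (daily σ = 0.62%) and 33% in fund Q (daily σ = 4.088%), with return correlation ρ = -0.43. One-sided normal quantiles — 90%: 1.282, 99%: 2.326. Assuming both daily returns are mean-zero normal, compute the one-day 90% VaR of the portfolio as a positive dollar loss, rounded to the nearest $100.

σ_p² = 0.67²·0.62² + 0.33²·4.088² + 2·-0.43·0.67·0.33·0.62·4.088 = 1.5105 (%²).
σ_p = √1.5105 = 1.229%.
VaR = 1.282 × 1.229% = 1.576%; on $1,200,000 that is $18,912.

$18,900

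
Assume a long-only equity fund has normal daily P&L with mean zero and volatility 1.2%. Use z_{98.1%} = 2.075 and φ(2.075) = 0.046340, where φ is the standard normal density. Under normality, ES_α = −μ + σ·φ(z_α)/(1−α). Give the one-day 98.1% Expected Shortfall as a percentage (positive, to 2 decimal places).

2.93%

Tail multiplier: φ(z)/(1−α) = 0.046340 / 0.019 = 2.439.
ES = 1.2% × 2.439 = 2.927%.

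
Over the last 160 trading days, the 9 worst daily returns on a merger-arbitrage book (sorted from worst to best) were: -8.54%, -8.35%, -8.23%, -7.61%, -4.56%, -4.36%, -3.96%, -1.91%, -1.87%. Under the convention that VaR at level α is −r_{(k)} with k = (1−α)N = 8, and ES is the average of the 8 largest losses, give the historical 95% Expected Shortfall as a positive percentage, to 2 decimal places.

5.94%

The 8 worst returns sum to -47.52%.
ES = −(-47.52%) / 8 = 5.94%.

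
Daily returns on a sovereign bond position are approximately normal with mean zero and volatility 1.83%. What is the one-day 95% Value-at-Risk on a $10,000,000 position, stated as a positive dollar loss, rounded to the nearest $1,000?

At 95% one-sided, z = 1.645.
VaR = z·σ = 1.645 × 1.83% = 3.010%.
On $10,000,000: 0.03010 × $10,000,000 = $301,000.

$301,000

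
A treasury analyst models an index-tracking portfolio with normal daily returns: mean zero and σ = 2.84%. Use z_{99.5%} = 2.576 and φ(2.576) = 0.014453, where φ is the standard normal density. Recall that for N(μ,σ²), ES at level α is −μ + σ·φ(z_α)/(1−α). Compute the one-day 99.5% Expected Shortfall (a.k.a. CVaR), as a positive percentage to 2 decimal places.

8.21%

Tail multiplier: φ(z)/(1−α) = 0.014453 / 0.005 = 2.891.
ES = 2.84% × 2.891 = 8.210%.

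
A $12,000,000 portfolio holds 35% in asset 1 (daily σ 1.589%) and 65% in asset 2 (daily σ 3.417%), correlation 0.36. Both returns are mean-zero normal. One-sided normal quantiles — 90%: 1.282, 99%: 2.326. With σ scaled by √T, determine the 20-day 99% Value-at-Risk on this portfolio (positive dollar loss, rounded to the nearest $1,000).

σ_p = √(0.35²·1.589² + 0.65²·3.417² + 2·0.36·0.35·0.65·1.589·3.417) = 2.476%.
σ_{20d} = 2.476% × √20 = 11.073%.
VaR = 2.326 × 11.073% = 25.756%; on $12,000,000 that is $3,090,720.

$3,091,000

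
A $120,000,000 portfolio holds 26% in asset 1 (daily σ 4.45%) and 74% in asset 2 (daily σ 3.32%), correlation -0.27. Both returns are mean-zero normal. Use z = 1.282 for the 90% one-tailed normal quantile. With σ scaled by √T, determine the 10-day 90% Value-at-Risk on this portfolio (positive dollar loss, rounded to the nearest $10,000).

$11,760,000

σ_p = √(0.26²·4.45² + 0.74²·3.32² + 2·-0.27·0.26·0.74·4.45·3.32) = 2.417%.
σ_{10d} = 2.417% × √10 = 7.643%.
VaR = 1.282 × 7.643% = 9.798%; on $120,000,000 that is $11,757,600.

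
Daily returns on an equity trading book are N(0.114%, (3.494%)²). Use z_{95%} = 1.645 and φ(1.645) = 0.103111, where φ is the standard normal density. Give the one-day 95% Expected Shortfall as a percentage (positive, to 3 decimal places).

7.091%

Tail multiplier: φ(z)/(1−α) = 0.103111 / 0.05 = 2.062.
ES = −(0.114%) + 3.494% × 2.062 = 7.091%.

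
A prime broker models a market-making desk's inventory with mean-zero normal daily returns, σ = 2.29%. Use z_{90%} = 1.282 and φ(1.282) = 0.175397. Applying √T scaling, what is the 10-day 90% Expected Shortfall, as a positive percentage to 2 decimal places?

σ_{10d} = 2.29% × √10 = 7.242%.
ES multiplier = φ(z)/(1−α) = 0.175397/0.1 = 1.754.
ES = 7.242% × 1.754 = 12.702%.

12.70%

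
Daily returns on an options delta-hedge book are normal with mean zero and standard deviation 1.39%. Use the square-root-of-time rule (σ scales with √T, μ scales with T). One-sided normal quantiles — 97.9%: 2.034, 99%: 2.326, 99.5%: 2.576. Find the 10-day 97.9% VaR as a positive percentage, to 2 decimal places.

σ_{10d} = 1.39% × √10 = 4.396%.
VaR = 2.034 × 4.396% = 8.941%.

8.94%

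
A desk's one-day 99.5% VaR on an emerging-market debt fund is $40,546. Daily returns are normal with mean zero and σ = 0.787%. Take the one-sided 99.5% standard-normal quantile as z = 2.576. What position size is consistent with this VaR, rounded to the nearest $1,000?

$2,000,000

VaR as a fraction of value: z·σ = 2.576 × 0.787% = 2.02731%.
Position = $40,546 / 0.0202731 = $1,999,988.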